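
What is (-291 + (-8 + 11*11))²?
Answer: 31684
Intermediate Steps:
(-291 + (-8 + 11*11))² = (-291 + (-8 + 121))² = (-291 + 113)² = (-178)² = 31684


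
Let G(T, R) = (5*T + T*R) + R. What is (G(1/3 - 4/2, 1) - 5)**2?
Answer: 196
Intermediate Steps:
G(T, R) = R + 5*T + R*T (G(T, R) = (5*T + R*T) + R = R + 5*T + R*T)
(G(1/3 - 4/2, 1) - 5)**2 = ((1 + 5*(1/3 - 4/2) + 1*(1/3 - 4/2)) - 5)**2 = ((1 + 5*(1*(1/3) - 4*1/2) + 1*(1*(1/3) - 4*1/2)) - 5)**2 = ((1 + 5*(1/3 - 2) + 1*(1/3 - 2)) - 5)**2 = ((1 + 5*(-5/3) + 1*(-5/3)) - 5)**2 = ((1 - 25/3 - 5/3) - 5)**2 = (-9 - 5)**2 = (-14)**2 = 196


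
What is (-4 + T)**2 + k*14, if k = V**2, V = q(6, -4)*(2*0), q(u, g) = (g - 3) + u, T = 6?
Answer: 4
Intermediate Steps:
q(u, g) = -3 + g + u (q(u, g) = (-3 + g) + u = -3 + g + u)
V = 0 (V = (-3 - 4 + 6)*(2*0) = -1*0 = 0)
k = 0 (k = 0**2 = 0)
(-4 + T)**2 + k*14 = (-4 + 6)**2 + 0*14 = 2**2 + 0 = 4 + 0 = 4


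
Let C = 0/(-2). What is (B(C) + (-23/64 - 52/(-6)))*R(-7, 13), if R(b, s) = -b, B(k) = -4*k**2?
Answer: 11165/192 ≈ 58.151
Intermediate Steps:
C = 0 (C = 0*(-1/2) = 0)
(B(C) + (-23/64 - 52/(-6)))*R(-7, 13) = (-4*0**2 + (-23/64 - 52/(-6)))*(-1*(-7)) = (-4*0 + (-23*1/64 - 52*(-1/6)))*7 = (0 + (-23/64 + 26/3))*7 = (0 + 1595/192)*7 = (1595/192)*7 = 11165/192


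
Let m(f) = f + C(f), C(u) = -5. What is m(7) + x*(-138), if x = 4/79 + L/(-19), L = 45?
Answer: 483104/1501 ≈ 321.85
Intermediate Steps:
x = -3479/1501 (x = 4/79 + 45/(-19) = 4*(1/79) + 45*(-1/19) = 4/79 - 45/19 = -3479/1501 ≈ -2.3178)
m(f) = -5 + f (m(f) = f - 5 = -5 + f)
m(7) + x*(-138) = (-5 + 7) - 3479/1501*(-138) = 2 + 480102/1501 = 483104/1501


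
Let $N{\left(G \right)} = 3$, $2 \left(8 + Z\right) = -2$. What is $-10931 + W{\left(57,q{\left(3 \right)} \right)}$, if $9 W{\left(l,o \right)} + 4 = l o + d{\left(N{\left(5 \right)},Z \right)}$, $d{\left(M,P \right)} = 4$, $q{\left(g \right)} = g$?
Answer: $-10912$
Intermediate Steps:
$Z = -9$ ($Z = -8 + \frac{1}{2} \left(-2\right) = -8 - 1 = -9$)
$W{\left(l,o \right)} = \frac{l o}{9}$ ($W{\left(l,o \right)} = - \frac{4}{9} + \frac{l o + 4}{9} = - \frac{4}{9} + \frac{4 + l o}{9} = - \frac{4}{9} + \left(\frac{4}{9} + \frac{l o}{9}\right) = \frac{l o}{9}$)
$-10931 + W{\left(57,q{\left(3 \right)} \right)} = -10931 + \frac{1}{9} \cdot 57 \cdot 3 = -10931 + 19 = -10912$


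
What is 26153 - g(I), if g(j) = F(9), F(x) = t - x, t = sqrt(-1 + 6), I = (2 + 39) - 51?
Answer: 26162 - sqrt(5) ≈ 26160.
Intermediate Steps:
I = -10 (I = 41 - 51 = -10)
t = sqrt(5) ≈ 2.2361
F(x) = sqrt(5) - x
g(j) = -9 + sqrt(5) (g(j) = sqrt(5) - 1*9 = sqrt(5) - 9 = -9 + sqrt(5))
26153 - g(I) = 26153 - (-9 + sqrt(5)) = 26153 + (9 - sqrt(5)) = 26162 - sqrt(5)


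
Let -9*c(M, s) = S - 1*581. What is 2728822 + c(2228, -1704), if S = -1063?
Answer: 8187014/3 ≈ 2.7290e+6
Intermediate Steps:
c(M, s) = 548/3 (c(M, s) = -(-1063 - 1*581)/9 = -(-1063 - 581)/9 = -1/9*(-1644) = 548/3)
2728822 + c(2228, -1704) = 2728822 + 548/3 = 8187014/3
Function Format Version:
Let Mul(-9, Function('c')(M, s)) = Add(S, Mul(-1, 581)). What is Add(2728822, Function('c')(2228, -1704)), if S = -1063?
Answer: Rational(8187014, 3) ≈ 2.7290e+6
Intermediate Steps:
Function('c')(M, s) = Rational(548, 3) (Function('c')(M, s) = Mul(Rational(-1, 9), Add(-1063, Mul(-1, 581))) = Mul(Rational(-1, 9), Add(-1063, -581)) = Mul(Rational(-1, 9), -1644) = Rational(548, 3))
Add(2728822, Function('c')(2228, -1704)) = Add(2728822, Rational(548, 3)) = Rational(8187014, 3)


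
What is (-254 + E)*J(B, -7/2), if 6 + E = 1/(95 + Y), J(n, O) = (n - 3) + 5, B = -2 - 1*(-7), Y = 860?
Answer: -1738093/955 ≈ -1820.0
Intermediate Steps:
B = 5 (B = -2 + 7 = 5)
J(n, O) = 2 + n (J(n, O) = (-3 + n) + 5 = 2 + n)
E = -5729/955 (E = -6 + 1/(95 + 860) = -6 + 1/955 = -5729/955 ≈ -5.9990)
(-254 + E)*J(B, -7/2) = (-254 - 5729/955)*(2 + 5) = -248299/955*7 = -1738093/955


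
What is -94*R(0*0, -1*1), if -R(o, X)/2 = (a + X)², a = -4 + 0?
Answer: 4700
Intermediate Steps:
a = -4
R(o, X) = -2*(-4 + X)²
-94*R(0*0, -1*1) = -(-188)*(-4 - 1*1)² = -(-188)*(-4 - 1)² = -(-188)*(-5)² = -(-188)*25 = -94*(-50) = 4700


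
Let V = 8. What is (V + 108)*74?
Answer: 8584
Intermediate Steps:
(V + 108)*74 = (8 + 108)*74 = 116*74 = 8584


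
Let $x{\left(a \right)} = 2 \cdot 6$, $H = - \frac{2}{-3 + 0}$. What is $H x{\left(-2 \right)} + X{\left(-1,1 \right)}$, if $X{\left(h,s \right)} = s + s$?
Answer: $10$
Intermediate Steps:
$X{\left(h,s \right)} = 2 s$
$H = \frac{2}{3}$ ($H = - \frac{2}{-3} = \left(-2\right) \left(- \frac{1}{3}\right) = \frac{2}{3} \approx 0.66667$)
$x{\left(a \right)} = 12$
$H x{\left(-2 \right)} + X{\left(-1,1 \right)} = \frac{2}{3} \cdot 12 + 2 \cdot 1 = 8 + 2 = 10$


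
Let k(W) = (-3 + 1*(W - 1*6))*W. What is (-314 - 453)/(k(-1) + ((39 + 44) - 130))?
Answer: 767/37 ≈ 20.730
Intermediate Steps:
k(W) = W*(-9 + W) (k(W) = (-3 + 1*(W - 6))*W = (-3 + 1*(-6 + W))*W = (-3 + (-6 + W))*W = (-9 + W)*W = W*(-9 + W))
(-314 - 453)/(k(-1) + ((39 + 44) - 130)) = (-314 - 453)/(-(-9 - 1) + ((39 + 44) - 130)) = -767/(-1*(-10) + (83 - 130)) = -767/(10 - 47) = -767/(-37) = -767*(-1/37) = 767/37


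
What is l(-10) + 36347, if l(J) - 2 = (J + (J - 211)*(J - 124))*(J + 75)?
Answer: 1960609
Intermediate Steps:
l(J) = 2 + (75 + J)*(J + (-211 + J)*(-124 + J)) (l(J) = 2 + (J + (J - 211)*(J - 124))*(J + 75) = 2 + (J + (-211 + J)*(-124 + J))*(75 + J) = 2 + (75 + J)*(J + (-211 + J)*(-124 + J)))
l(-10) + 36347 = (1962302 + (-10)**3 - 259*(-10)**2 + 1114*(-10)) + 36347 = (1962302 - 1000 - 259*100 - 11140) + 36347 = (1962302 - 1000 - 25900 - 11140) + 36347 = 1924262 + 36347 = 1960609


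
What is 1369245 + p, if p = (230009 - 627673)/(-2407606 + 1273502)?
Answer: 11418136979/8339 ≈ 1.3692e+6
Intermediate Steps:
p = 2924/8339 (p = -397664/(-1134104) = -397664*(-1/1134104) = 2924/8339 ≈ 0.35064)
1369245 + p = 1369245 + 2924/8339 = 11418136979/8339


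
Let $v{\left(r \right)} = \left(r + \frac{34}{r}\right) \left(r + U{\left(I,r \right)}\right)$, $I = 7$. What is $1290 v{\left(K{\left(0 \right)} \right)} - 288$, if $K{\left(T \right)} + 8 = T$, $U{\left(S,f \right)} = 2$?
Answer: $94527$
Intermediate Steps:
$K{\left(T \right)} = -8 + T$
$v{\left(r \right)} = \left(2 + r\right) \left(r + \frac{34}{r}\right)$ ($v{\left(r \right)} = \left(r + \frac{34}{r}\right) \left(r + 2\right) = \left(r + \frac{34}{r}\right) \left(2 + r\right) = \left(2 + r\right) \left(r + \frac{34}{r}\right)$)
$1290 v{\left(K{\left(0 \right)} \right)} - 288 = 1290 \left(34 + \left(-8 + 0\right)^{2} + 2 \left(-8 + 0\right) + \frac{68}{-8 + 0}\right) - 288 = 1290 \left(34 + \left(-8\right)^{2} + 2 \left(-8\right) + \frac{68}{-8}\right) - 288 = 1290 \left(34 + 64 - 16 + 68 \left(- \frac{1}{8}\right)\right) - 288 = 1290 \left(34 + 64 - 16 - \frac{17}{2}\right) - 288 = 1290 \cdot \frac{147}{2} - 288 = 94815 - 288 = 94527$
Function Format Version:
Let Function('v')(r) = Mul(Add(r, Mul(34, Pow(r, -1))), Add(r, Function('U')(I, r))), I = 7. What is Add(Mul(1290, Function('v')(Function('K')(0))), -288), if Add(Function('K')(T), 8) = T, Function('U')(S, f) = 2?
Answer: 94527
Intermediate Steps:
Function('K')(T) = Add(-8, T)
Function('v')(r) = Mul(Add(2, r), Add(r, Mul(34, Pow(r, -1)))) (Function('v')(r) = Mul(Add(r, Mul(34, Pow(r, -1))), Add(r, 2)) = Mul(Add(r, Mul(34, Pow(r, -1))), Add(2, r)) = Mul(Add(2, r), Add(r, Mul(34, Pow(r, -1)))))
Add(Mul(1290, Function('v')(Function('K')(0))), -288) = Add(Mul(1290, Add(34, Pow(Add(-8, 0), 2), Mul(2, Add(-8, 0)), Mul(68, Pow(Add(-8, 0), -1)))), -288) = Add(Mul(1290, Add(34, Pow(-8, 2), Mul(2, -8), Mul(68, Pow(-8, -1)))), -288) = Add(Mul(1290, Add(34, 64, -16, Mul(68, Rational(-1, 8)))), -288) = Add(Mul(1290, Add(34, 64, -16, Rational(-17, 2))), -288) = Add(Mul(1290, Rational(147, 2)), -288) = Add(94815, -288) = 94527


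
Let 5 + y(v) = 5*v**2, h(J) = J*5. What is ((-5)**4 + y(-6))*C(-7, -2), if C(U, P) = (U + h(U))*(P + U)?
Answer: 302400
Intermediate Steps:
h(J) = 5*J
y(v) = -5 + 5*v**2
C(U, P) = 6*U*(P + U) (C(U, P) = (U + 5*U)*(P + U) = (6*U)*(P + U) = 6*U*(P + U))
((-5)**4 + y(-6))*C(-7, -2) = ((-5)**4 + (-5 + 5*(-6)**2))*(6*(-7)*(-2 - 7)) = (625 + (-5 + 5*36))*(6*(-7)*(-9)) = (625 + (-5 + 180))*378 = (625 + 175)*378 = 800*378 = 302400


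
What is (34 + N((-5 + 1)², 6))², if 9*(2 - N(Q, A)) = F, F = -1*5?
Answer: 108241/81 ≈ 1336.3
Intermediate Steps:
F = -5
N(Q, A) = 23/9 (N(Q, A) = 2 - ⅑*(-5) = 2 + 5/9 = 23/9)
(34 + N((-5 + 1)², 6))² = (34 + 23/9)² = (329/9)² = 108241/81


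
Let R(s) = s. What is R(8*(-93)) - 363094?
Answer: -363838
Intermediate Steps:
R(8*(-93)) - 363094 = 8*(-93) - 363094 = -744 - 363094 = -363838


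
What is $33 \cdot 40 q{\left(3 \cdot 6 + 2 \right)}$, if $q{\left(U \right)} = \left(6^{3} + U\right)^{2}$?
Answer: $73518720$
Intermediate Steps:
$q{\left(U \right)} = \left(216 + U\right)^{2}$
$33 \cdot 40 q{\left(3 \cdot 6 + 2 \right)} = 33 \cdot 40 \left(216 + \left(3 \cdot 6 + 2\right)\right)^{2} = 1320 \left(216 + \left(18 + 2\right)\right)^{2} = 1320 \left(216 + 20\right)^{2} = 1320 \cdot 236^{2} = 1320 \cdot 55696 = 73518720$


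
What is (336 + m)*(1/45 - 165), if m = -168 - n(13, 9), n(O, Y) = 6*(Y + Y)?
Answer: -29696/3 ≈ -9898.7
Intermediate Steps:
n(O, Y) = 12*Y (n(O, Y) = 6*(2*Y) = 12*Y)
m = -276 (m = -168 - 12*9 = -168 - 1*108 = -168 - 108 = -276)
(336 + m)*(1/45 - 165) = (336 - 276)*(1/45 - 165) = 60*(1/45 - 165) = 60*(-7424/45) = -29696/3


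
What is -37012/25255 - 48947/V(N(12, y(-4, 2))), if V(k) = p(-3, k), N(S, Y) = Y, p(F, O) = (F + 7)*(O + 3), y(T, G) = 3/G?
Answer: -1236822701/454590 ≈ -2720.7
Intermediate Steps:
p(F, O) = (3 + O)*(7 + F) (p(F, O) = (7 + F)*(3 + O) = (3 + O)*(7 + F))
V(k) = 12 + 4*k (V(k) = 21 + 3*(-3) + 7*k - 3*k = 21 - 9 + 7*k - 3*k = 12 + 4*k)
-37012/25255 - 48947/V(N(12, y(-4, 2))) = -37012/25255 - 48947/(12 + 4*(3/2)) = -37012/25255 - 48947/(12 + 6) = -37012/25255 - 48947/18 = -1236822701/454590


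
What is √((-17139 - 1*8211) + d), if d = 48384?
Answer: √23034 ≈ 151.77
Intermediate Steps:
√((-17139 - 1*8211) + d) = √((-17139 - 1*8211) + 48384) = √((-17139 - 8211) + 48384) = √(-25350 + 48384) = √23034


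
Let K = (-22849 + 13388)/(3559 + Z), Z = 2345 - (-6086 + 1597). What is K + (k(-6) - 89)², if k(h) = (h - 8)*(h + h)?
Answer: 64853252/10393 ≈ 6240.1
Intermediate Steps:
k(h) = 2*h*(-8 + h) (k(h) = (-8 + h)*(2*h) = 2*h*(-8 + h))
Z = 6834 (Z = 2345 - 1*(-4489) = 2345 + 4489 = 6834)
K = -9461/10393 (K = (-22849 + 13388)/(3559 + 6834) = -9461/10393 ≈ -0.91032)
K + (k(-6) - 89)² = -9461/10393 + (2*(-6)*(-8 - 6) - 89)² = -9461/10393 + (2*(-6)*(-14) - 89)² = -9461/10393 + (168 - 89)² = -9461/10393 + 79² = -9461/10393 + 6241 = 64853252/10393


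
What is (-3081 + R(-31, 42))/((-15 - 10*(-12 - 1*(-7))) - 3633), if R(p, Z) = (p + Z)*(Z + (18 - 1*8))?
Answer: 2509/3598 ≈ 0.69733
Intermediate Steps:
R(p, Z) = (10 + Z)*(Z + p) (R(p, Z) = (Z + p)*(Z + (18 - 8)) = (Z + p)*(Z + 10) = (Z + p)*(10 + Z) = (10 + Z)*(Z + p))
(-3081 + R(-31, 42))/((-15 - 10*(-12 - 1*(-7))) - 3633) = (-3081 + (42² + 10*42 + 10*(-31) + 42*(-31)))/((-15 - 10*(-12 - 1*(-7))) - 3633) = (-3081 + (1764 + 420 - 310 - 1302))/((-15 - 10*(-12 + 7)) - 3633) = (-3081 + 572)/((-15 - 10*(-5)) - 3633) = -2509/((-15 + 50) - 3633) = -2509/(35 - 3633) = -2509/(-3598) = -2509*(-1/3598) = 2509/3598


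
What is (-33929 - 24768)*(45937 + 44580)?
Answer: -5313076349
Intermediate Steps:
(-33929 - 24768)*(45937 + 44580) = -58697*90517 = -5313076349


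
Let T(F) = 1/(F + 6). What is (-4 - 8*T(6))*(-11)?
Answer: 154/3 ≈ 51.333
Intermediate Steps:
T(F) = 1/(6 + F)
(-4 - 8*T(6))*(-11) = (-4 - 8/(6 + 6))*(-11) = (-4 - 8/12)*(-11) = (-4 - 8*1/12)*(-11) = (-4 - ⅔)*(-11) = -14/3*(-11) = 154/3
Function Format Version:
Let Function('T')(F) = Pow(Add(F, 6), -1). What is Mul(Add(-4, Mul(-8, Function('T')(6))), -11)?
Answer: Rational(154, 3) ≈ 51.333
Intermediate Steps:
Function('T')(F) = Pow(Add(6, F), -1)
Mul(Add(-4, Mul(-8, Function('T')(6))), -11) = Mul(Add(-4, Mul(-8, Pow(Add(6, 6), -1))), -11) = Mul(Add(-4, Mul(-8, Pow(12, -1))), -11) = Mul(Add(-4, Mul(-8, Rational(1, 12))), -11) = Mul(Add(-4, Rational(-2, 3)), -11) = Mul(Rational(-14, 3), -11) = Rational(154, 3)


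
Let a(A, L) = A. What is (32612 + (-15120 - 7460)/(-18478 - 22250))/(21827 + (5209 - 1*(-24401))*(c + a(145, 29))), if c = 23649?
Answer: 332061029/7173851984394 ≈ 4.6288e-5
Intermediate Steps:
(32612 + (-15120 - 7460)/(-18478 - 22250))/(21827 + (5209 - 1*(-24401))*(c + a(145, 29))) = (32612 + (-15120 - 7460)/(-18478 - 22250))/(21827 + (5209 - 1*(-24401))*(23649 + 145)) = (32612 - 22580/(-40728))/(21827 + (5209 + 24401)*23794) = (32612 - 22580*(-1/40728))/(21827 + 29610*23794) = (32612 + 5645/10182)/(21827 + 704540340) = (332061029/10182)/704562167 = (332061029/10182)*(1/704562167) = 332061029/7173851984394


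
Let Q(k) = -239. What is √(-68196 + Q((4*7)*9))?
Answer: I*√68435 ≈ 261.6*I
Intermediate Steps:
√(-68196 + Q((4*7)*9)) = √(-68196 - 239) = √(-68435) = I*√68435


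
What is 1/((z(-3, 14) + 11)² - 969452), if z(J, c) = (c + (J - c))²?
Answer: -1/969052 ≈ -1.0319e-6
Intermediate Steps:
z(J, c) = J²
1/((z(-3, 14) + 11)² - 969452) = 1/(((-3)² + 11)² - 969452) = 1/((9 + 11)² - 969452) = 1/(20² - 969452) = 1/(400 - 969452) = 1/(-969052) = -1/969052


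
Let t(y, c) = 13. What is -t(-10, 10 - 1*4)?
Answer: -13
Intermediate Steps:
-t(-10, 10 - 1*4) = -1*13 = -13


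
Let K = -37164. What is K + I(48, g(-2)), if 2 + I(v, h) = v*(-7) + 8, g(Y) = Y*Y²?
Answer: -37494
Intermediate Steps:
g(Y) = Y³
I(v, h) = 6 - 7*v (I(v, h) = -2 + (v*(-7) + 8) = -2 + (-7*v + 8) = -2 + (8 - 7*v) = 6 - 7*v)
K + I(48, g(-2)) = -37164 + (6 - 7*48) = -37164 + (6 - 336) = -37164 - 330 = -37494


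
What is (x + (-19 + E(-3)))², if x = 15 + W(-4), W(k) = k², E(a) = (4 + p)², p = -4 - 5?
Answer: 1369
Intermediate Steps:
p = -9
E(a) = 25 (E(a) = (4 - 9)² = (-5)² = 25)
x = 31 (x = 15 + (-4)² = 15 + 16 = 31)
(x + (-19 + E(-3)))² = (31 + (-19 + 25))² = (31 + 6)² = 37² = 1369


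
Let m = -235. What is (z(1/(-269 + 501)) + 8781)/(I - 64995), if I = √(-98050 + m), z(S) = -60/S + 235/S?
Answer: -641903619/844889662 - 49381*I*√98285/4224448310 ≈ -0.75975 - 0.0036647*I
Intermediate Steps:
z(S) = 175/S
I = I*√98285 (I = √(-98050 - 235) = √(-98285) = I*√98285 ≈ 313.5*I)
(z(1/(-269 + 501)) + 8781)/(I - 64995) = (175/(1/(-269 + 501)) + 8781)/(I*√98285 - 64995) = (175/(1/232) + 8781)/(-64995 + I*√98285) = (175*232 + 8781)/(-64995 + I*√98285) = (40600 + 8781)/(-64995 + I*√98285) = 49381/(-64995 + I*√98285)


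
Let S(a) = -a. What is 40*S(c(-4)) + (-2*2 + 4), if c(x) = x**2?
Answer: -640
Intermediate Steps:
40*S(c(-4)) + (-2*2 + 4) = 40*(-1*(-4)**2) + (-2*2 + 4) = 40*(-1*16) + (-4 + 4) = 40*(-16) + 0 = -640 + 0 = -640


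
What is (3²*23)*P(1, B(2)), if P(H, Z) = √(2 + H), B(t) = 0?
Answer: 207*√3 ≈ 358.53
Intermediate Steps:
(3²*23)*P(1, B(2)) = (3²*23)*√(2 + 1) = (9*23)*√3 = 207*√3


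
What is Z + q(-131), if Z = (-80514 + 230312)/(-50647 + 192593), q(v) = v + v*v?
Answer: 1208745089/70973 ≈ 17031.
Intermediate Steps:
q(v) = v + v²
Z = 74899/70973 (Z = 149798/141946 = 149798*(1/141946) = 74899/70973 ≈ 1.0553)
Z + q(-131) = 74899/70973 - 131*(1 - 131) = 74899/70973 - 131*(-130) = 74899/70973 + 17030 = 1208745089/70973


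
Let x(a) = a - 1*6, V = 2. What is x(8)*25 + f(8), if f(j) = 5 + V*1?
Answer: 57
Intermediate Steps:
x(a) = -6 + a (x(a) = a - 6 = -6 + a)
f(j) = 7 (f(j) = 5 + 2*1 = 5 + 2 = 7)
x(8)*25 + f(8) = (-6 + 8)*25 + 7 = 2*25 + 7 = 50 + 7 = 57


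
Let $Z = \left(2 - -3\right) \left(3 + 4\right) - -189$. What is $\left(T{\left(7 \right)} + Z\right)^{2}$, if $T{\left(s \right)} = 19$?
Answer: $59049$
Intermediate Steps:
$Z = 224$ ($Z = \left(2 + 3\right) 7 + 189 = 5 \cdot 7 + 189 = 35 + 189 = 224$)
$\left(T{\left(7 \right)} + Z\right)^{2} = \left(19 + 224\right)^{2} = 243^{2} = 59049$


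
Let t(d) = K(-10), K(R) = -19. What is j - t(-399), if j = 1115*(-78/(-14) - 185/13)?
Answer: -876891/91 ≈ -9636.2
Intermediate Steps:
t(d) = -19
j = -878620/91 (j = 1115*(-78*(-1/14) - 185*1/13) = 1115*(39/7 - 185/13) = 1115*(-788/91) = -878620/91 ≈ -9655.2)
j - t(-399) = -878620/91 - 1*(-19) = -878620/91 + 19 = -876891/91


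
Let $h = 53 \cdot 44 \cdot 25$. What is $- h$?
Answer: $-58300$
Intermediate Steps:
$h = 58300$ ($h = 2332 \cdot 25 = 58300$)
$- h = \left(-1\right) 58300 = -58300$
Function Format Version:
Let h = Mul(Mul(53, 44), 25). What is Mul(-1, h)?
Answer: -58300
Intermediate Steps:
h = 58300 (h = Mul(2332, 25) = 58300)
Mul(-1, h) = Mul(-1, 58300) = -58300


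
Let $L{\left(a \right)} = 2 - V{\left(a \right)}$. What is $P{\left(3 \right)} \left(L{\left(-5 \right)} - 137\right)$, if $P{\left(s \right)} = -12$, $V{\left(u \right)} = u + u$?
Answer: $1500$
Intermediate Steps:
$V{\left(u \right)} = 2 u$
$L{\left(a \right)} = 2 - 2 a$
$P{\left(3 \right)} \left(L{\left(-5 \right)} - 137\right) = - 12 \left(\left(2 - -10\right) - 137\right) = - 12 \left(\left(2 + 10\right) - 137\right) = - 12 \left(12 - 137\right) = \left(-12\right) \left(-125\right) = 1500$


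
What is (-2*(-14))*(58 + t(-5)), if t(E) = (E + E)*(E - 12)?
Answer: 6384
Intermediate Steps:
t(E) = 2*E*(-12 + E) (t(E) = (2*E)*(-12 + E) = 2*E*(-12 + E))
(-2*(-14))*(58 + t(-5)) = (-2*(-14))*(58 + 2*(-5)*(-12 - 5)) = 28*(58 + 2*(-5)*(-17)) = 28*(58 + 170) = 28*228 = 6384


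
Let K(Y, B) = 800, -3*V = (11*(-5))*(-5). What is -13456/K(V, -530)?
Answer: -841/50 ≈ -16.820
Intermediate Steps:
V = -275/3 (V = -11*(-5)*(-5)/3 = -(-55)*(-5)/3 = -⅓*275 = -275/3 ≈ -91.667)
-13456/K(V, -530) = -13456/800 = -13456*1/800 = -841/50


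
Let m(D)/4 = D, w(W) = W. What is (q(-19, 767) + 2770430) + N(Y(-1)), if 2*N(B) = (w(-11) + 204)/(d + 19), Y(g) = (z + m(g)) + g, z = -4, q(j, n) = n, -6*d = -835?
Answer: 2629866532/949 ≈ 2.7712e+6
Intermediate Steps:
d = 835/6 (d = -⅙*(-835) = 835/6 ≈ 139.17)
m(D) = 4*D
Y(g) = -4 + 5*g (Y(g) = (-4 + 4*g) + g = -4 + 5*g)
N(B) = 579/949 (N(B) = ((-11 + 204)/(835/6 + 19))/2 = (193/(949/6))/2 = (193*(6/949))/2 = (½)*(1158/949) = 579/949)
(q(-19, 767) + 2770430) + N(Y(-1)) = (767 + 2770430) + 579/949 = 2771197 + 579/949 = 2629866532/949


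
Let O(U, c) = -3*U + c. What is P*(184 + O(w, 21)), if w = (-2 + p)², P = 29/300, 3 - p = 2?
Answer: 2929/150 ≈ 19.527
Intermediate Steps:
p = 1 (p = 3 - 1*2 = 3 - 2 = 1)
P = 29/300 (P = 29*(1/300) = 29/300 ≈ 0.096667)
w = 1 (w = (-2 + 1)² = (-1)² = 1)
O(U, c) = c - 3*U
P*(184 + O(w, 21)) = 29*(184 + (21 - 3*1))/300 = 29*(184 + (21 - 3))/300 = 29*(184 + 18)/300 = (29/300)*202 = 2929/150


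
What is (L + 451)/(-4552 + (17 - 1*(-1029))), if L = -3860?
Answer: 3409/3506 ≈ 0.97233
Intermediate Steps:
(L + 451)/(-4552 + (17 - 1*(-1029))) = (-3860 + 451)/(-4552 + (17 - 1*(-1029))) = -3409/(-4552 + (17 + 1029)) = -3409/(-4552 + 1046) = -3409/(-3506) = -3409*(-1/3506) = 3409/3506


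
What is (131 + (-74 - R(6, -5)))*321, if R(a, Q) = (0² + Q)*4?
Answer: 24717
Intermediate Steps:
R(a, Q) = 4*Q (R(a, Q) = (0 + Q)*4 = Q*4 = 4*Q)
(131 + (-74 - R(6, -5)))*321 = (131 + (-74 - 4*(-5)))*321 = (131 + (-74 - 1*(-20)))*321 = (131 + (-74 + 20))*321 = (131 - 54)*321 = 77*321 = 24717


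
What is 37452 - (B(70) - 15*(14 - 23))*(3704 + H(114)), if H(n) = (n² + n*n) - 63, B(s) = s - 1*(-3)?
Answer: -6126212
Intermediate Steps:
B(s) = 3 + s (B(s) = s + 3 = 3 + s)
H(n) = -63 + 2*n² (H(n) = (n² + n²) - 63 = 2*n² - 63 = -63 + 2*n²)
37452 - (B(70) - 15*(14 - 23))*(3704 + H(114)) = 37452 - ((3 + 70) - 15*(14 - 23))*(3704 + (-63 + 2*114²)) = 37452 - (73 - 15*(-9))*(3704 + (-63 + 2*12996)) = 37452 - (73 + 135)*(3704 + (-63 + 25992)) = 37452 - 208*(3704 + 25929) = 37452 - 208*29633 = 37452 - 1*6163664 = 37452 - 6163664 = -6126212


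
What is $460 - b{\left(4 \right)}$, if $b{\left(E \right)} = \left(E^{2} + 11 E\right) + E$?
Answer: $396$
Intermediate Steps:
$b{\left(E \right)} = E^{2} + 12 E$
$460 - b{\left(4 \right)} = 460 - 4 \left(12 + 4\right) = 460 - 4 \cdot 16 = 460 - 64 = 396$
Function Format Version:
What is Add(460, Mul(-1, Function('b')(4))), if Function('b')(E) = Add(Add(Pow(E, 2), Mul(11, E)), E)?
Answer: 396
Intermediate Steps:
Function('b')(E) = Add(Pow(E, 2), Mul(12, E))
Add(460, Mul(-1, Function('b')(4))) = Add(460, Mul(-1, Mul(4, Add(12, 4)))) = Add(460, Mul(-1, Mul(4, 16))) = Add(460, Mul(-1, 64)) = Add(460, -64) = 396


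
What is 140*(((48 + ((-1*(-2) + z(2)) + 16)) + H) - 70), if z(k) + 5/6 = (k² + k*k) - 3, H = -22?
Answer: -9170/3 ≈ -3056.7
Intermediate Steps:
z(k) = -23/6 + 2*k² (z(k) = -⅚ + ((k² + k*k) - 3) = -⅚ + ((k² + k²) - 3) = -⅚ + (2*k² - 3) = -⅚ + (-3 + 2*k²) = -23/6 + 2*k²)
140*(((48 + ((-1*(-2) + z(2)) + 16)) + H) - 70) = 140*(((48 + ((-1*(-2) + (-23/6 + 2*2²)) + 16)) - 22) - 70) = 140*(((48 + ((2 + (-23/6 + 2*4)) + 16)) - 22) - 70) = 140*(((48 + ((2 + (-23/6 + 8)) + 16)) - 22) - 70) = 140*(((48 + ((2 + 25/6) + 16)) - 22) - 70) = 140*(((48 + (37/6 + 16)) - 22) - 70) = 140*(((48 + 133/6) - 22) - 70) = 140*((421/6 - 22) - 70) = 140*(289/6 - 70) = 140*(-131/6) = -9170/3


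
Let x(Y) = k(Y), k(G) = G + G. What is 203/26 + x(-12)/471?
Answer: 31663/4082 ≈ 7.7567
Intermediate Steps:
k(G) = 2*G
x(Y) = 2*Y
203/26 + x(-12)/471 = 203/26 + (2*(-12))/471 = 203*(1/26) - 24*1/471 = 203/26 - 8/157 = 31663/4082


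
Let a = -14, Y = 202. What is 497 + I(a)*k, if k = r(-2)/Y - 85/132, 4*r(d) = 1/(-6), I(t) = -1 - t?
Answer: 26057453/53328 ≈ 488.63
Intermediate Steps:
r(d) = -1/24 (r(d) = (¼)/(-6) = (¼)*(-⅙) = -1/24)
k = -34351/53328 (k = -1/24/202 - 85/132 = -1/24*1/202 - 85*1/132 = -1/4848 - 85/132 = -34351/53328 ≈ -0.64415)
497 + I(a)*k = 497 + (-1 - 1*(-14))*(-34351/53328) = 497 + (-1 + 14)*(-34351/53328) = 497 + 13*(-34351/53328) = 497 - 446563/53328 = 26057453/53328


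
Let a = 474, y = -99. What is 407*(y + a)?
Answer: 152625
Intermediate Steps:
407*(y + a) = 407*(-99 + 474) = 407*375 = 152625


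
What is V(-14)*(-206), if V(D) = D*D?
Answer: -40376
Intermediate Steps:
V(D) = D²
V(-14)*(-206) = (-14)²*(-206) = 196*(-206) = -40376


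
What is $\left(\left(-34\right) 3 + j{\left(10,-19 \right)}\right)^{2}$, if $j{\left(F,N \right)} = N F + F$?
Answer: $79524$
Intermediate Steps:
$j{\left(F,N \right)} = F + F N$ ($j{\left(F,N \right)} = F N + F = F + F N$)
$\left(\left(-34\right) 3 + j{\left(10,-19 \right)}\right)^{2} = \left(\left(-34\right) 3 + 10 \left(1 - 19\right)\right)^{2} = \left(-102 + 10 \left(-18\right)\right)^{2} = \left(-102 - 180\right)^{2} = \left(-282\right)^{2} = 79524$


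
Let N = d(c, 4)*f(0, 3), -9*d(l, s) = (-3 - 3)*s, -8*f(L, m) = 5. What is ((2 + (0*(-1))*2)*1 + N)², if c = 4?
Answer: ⅑ ≈ 0.11111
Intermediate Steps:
f(L, m) = -5/8 (f(L, m) = -⅛*5 = -5/8)
d(l, s) = 2*s/3 (d(l, s) = -(-3 - 3)*s/9 = -(-2)*s/3 = 2*s/3)
N = -5/3 (N = ((⅔)*4)*(-5/8) = (8/3)*(-5/8) = -5/3 ≈ -1.6667)
((2 + (0*(-1))*2)*1 + N)² = ((2 + (0*(-1))*2)*1 - 5/3)² = ((2 + 0*2)*1 - 5/3)² = ((2 + 0)*1 - 5/3)² = (2*1 - 5/3)² = (2 - 5/3)² = (⅓)² = ⅑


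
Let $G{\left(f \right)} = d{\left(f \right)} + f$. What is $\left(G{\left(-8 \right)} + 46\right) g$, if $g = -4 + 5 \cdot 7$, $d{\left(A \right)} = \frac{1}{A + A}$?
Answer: $\frac{18817}{16} \approx 1176.1$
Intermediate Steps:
$d{\left(A \right)} = \frac{1}{2 A}$
$g = 31$ ($g = -4 + 35 = 31$)
$G{\left(f \right)} = f + \frac{1}{2 f}$ ($G{\left(f \right)} = \frac{1}{2 f} + f = f + \frac{1}{2 f}$)
$\left(G{\left(-8 \right)} + 46\right) g = \left(\left(-8 + \frac{1}{2 \left(-8\right)}\right) + 46\right) 31 = \left(\left(-8 + \frac{1}{2} \left(- \frac{1}{8}\right)\right) + 46\right) 31 = \left(\left(-8 - \frac{1}{16}\right) + 46\right) 31 = \left(- \frac{129}{16} + 46\right) 31 = \frac{607}{16} \cdot 31 = \frac{18817}{16}$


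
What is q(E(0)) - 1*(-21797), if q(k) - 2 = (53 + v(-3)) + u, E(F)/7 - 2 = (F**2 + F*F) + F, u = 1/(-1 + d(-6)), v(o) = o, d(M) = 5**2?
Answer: 524377/24 ≈ 21849.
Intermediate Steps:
d(M) = 25
u = 1/24 (u = 1/(-1 + 25) = 1/24 ≈ 0.041667)
E(F) = 14 + 7*F + 14*F**2 (E(F) = 14 + 7*((F**2 + F*F) + F) = 14 + 7*((F**2 + F**2) + F) = 14 + 7*(2*F**2 + F) = 14 + 7*(F + 2*F**2) = 14 + (7*F + 14*F**2) = 14 + 7*F + 14*F**2)
q(k) = 1249/24 (q(k) = 2 + ((53 - 3) + 1/24) = 2 + (50 + 1/24) = 2 + 1201/24 = 1249/24)
q(E(0)) - 1*(-21797) = 1249/24 - 1*(-21797) = 1249/24 + 21797 = 524377/24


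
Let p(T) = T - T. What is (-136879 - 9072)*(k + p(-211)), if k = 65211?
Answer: -9517610661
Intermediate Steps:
p(T) = 0
(-136879 - 9072)*(k + p(-211)) = (-136879 - 9072)*(65211 + 0) = -145951*65211 = -9517610661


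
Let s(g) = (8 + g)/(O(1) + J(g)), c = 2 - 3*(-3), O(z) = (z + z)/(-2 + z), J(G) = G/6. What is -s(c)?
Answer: 114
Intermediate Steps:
J(G) = G/6 (J(G) = G*(⅙) = G/6)
O(z) = 2*z/(-2 + z) (O(z) = (2*z)/(-2 + z) = 2*z/(-2 + z))
c = 11 (c = 2 + 9 = 11)
s(g) = (8 + g)/(-2 + g/6) (s(g) = (8 + g)/(2*1/(-2 + 1) + g/6) = (8 + g)/(2*1/(-1) + g/6) = (8 + g)/(2*1*(-1) + g/6) = (8 + g)/(-2 + g/6))
-s(c) = -6*(8 + 11)/(-12 + 11) = -6*19/(-1) = -6*(-1)*19 = -1*(-114) = 114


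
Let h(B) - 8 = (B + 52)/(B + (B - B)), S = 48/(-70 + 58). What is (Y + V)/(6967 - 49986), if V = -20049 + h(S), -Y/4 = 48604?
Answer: 214469/43019 ≈ 4.9855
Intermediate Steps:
S = -4 (S = 48/(-12) = 48*(-1/12) = -4)
h(B) = 8 + (52 + B)/B (h(B) = 8 + (B + 52)/(B + (B - B)) = 8 + (52 + B)/(B + 0) = 8 + (52 + B)/B)
Y = -194416 (Y = -4*48604 = -194416)
V = -20053 (V = -20049 + (9 + 52/(-4)) = -20049 + (9 + 52*(-1/4)) = -20049 + (9 - 13) = -20049 - 4 = -20053)
(Y + V)/(6967 - 49986) = (-194416 - 20053)/(6967 - 49986) = -214469/(-43019) = -214469*(-1/43019) = 214469/43019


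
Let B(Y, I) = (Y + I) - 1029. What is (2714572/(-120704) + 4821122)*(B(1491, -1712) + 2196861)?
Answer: 319420779125439519/30176 ≈ 1.0585e+13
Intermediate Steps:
B(Y, I) = -1029 + I + Y (B(Y, I) = (I + Y) - 1029 = -1029 + I + Y)
(2714572/(-120704) + 4821122)*(B(1491, -1712) + 2196861) = (2714572/(-120704) + 4821122)*((-1029 - 1712 + 1491) + 2196861) = (2714572*(-1/120704) + 4821122)*(-1250 + 2196861) = (-678643/30176 + 4821122)*2195611 = (145481498829/30176)*2195611 = 319420779125439519/30176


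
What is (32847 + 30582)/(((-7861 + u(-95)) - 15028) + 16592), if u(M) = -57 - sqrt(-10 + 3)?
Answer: -403027866/40373323 + 63429*I*sqrt(7)/40373323 ≈ -9.9825 + 0.0041566*I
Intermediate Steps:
u(M) = -57 - I*sqrt(7) (u(M) = -57 - sqrt(-7) = -57 - I*sqrt(7))
(32847 + 30582)/(((-7861 + u(-95)) - 15028) + 16592) = (32847 + 30582)/(((-7861 + (-57 - I*sqrt(7))) - 15028) + 16592) = 63429/(((-7918 - I*sqrt(7)) - 15028) + 16592) = 63429/((-22946 - I*sqrt(7)) + 16592) = 63429/(-6354 - I*sqrt(7))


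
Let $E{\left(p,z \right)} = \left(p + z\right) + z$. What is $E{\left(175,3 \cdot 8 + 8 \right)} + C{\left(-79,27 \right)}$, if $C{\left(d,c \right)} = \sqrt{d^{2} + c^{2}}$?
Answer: $239 + \sqrt{6970} \approx 322.49$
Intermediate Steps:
$C{\left(d,c \right)} = \sqrt{c^{2} + d^{2}}$
$E{\left(p,z \right)} = p + 2 z$
$E{\left(175,3 \cdot 8 + 8 \right)} + C{\left(-79,27 \right)} = \left(175 + 2 \left(3 \cdot 8 + 8\right)\right) + \sqrt{27^{2} + \left(-79\right)^{2}} = \left(175 + 2 \left(24 + 8\right)\right) + \sqrt{729 + 6241} = \left(175 + 2 \cdot 32\right) + \sqrt{6970} = \left(175 + 64\right) + \sqrt{6970} = 239 + \sqrt{6970}$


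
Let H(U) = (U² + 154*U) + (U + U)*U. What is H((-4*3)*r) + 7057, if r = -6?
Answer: 33697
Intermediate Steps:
H(U) = 3*U² + 154*U (H(U) = (U² + 154*U) + (2*U)*U = (U² + 154*U) + 2*U² = 3*U² + 154*U)
H((-4*3)*r) + 7057 = (-4*3*(-6))*(154 + 3*(-4*3*(-6))) + 7057 = (-12*(-6))*(154 + 3*(-12*(-6))) + 7057 = 72*(154 + 3*72) + 7057 = 72*(154 + 216) + 7057 = 72*370 + 7057 = 26640 + 7057 = 33697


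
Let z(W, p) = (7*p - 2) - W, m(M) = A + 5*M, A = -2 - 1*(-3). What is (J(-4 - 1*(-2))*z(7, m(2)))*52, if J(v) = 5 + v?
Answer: 10608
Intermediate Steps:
A = 1 (A = -2 + 3 = 1)
m(M) = 1 + 5*M
z(W, p) = -2 - W + 7*p (z(W, p) = (-2 + 7*p) - W = -2 - W + 7*p)
(J(-4 - 1*(-2))*z(7, m(2)))*52 = ((5 + (-4 - 1*(-2)))*(-2 - 1*7 + 7*(1 + 5*2)))*52 = ((5 + (-4 + 2))*(-2 - 7 + 7*(1 + 10)))*52 = ((5 - 2)*(-2 - 7 + 7*11))*52 = (3*(-2 - 7 + 77))*52 = (3*68)*52 = 204*52 = 10608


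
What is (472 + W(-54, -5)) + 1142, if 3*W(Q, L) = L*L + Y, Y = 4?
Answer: 4871/3 ≈ 1623.7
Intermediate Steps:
W(Q, L) = 4/3 + L²/3 (W(Q, L) = (L*L + 4)/3 = (L² + 4)/3 = (4 + L²)/3 = 4/3 + L²/3)
(472 + W(-54, -5)) + 1142 = (472 + (4/3 + (⅓)*(-5)²)) + 1142 = (472 + (4/3 + (⅓)*25)) + 1142 = (472 + (4/3 + 25/3)) + 1142 = (472 + 29/3) + 1142 = 1445/3 + 1142 = 4871/3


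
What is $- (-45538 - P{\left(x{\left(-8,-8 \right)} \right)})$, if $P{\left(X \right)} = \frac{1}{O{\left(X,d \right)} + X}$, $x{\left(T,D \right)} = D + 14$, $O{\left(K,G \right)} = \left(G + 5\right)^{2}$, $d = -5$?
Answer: $\frac{273229}{6} \approx 45538.0$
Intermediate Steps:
$O{\left(K,G \right)} = \left(5 + G\right)^{2}$
$x{\left(T,D \right)} = 14 + D$
$P{\left(X \right)} = \frac{1}{X}$ ($P{\left(X \right)} = \frac{1}{\left(5 - 5\right)^{2} + X} = \frac{1}{0^{2} + X} = \frac{1}{0 + X} = \frac{1}{X}$)
$- (-45538 - P{\left(x{\left(-8,-8 \right)} \right)}) = - (-45538 - \frac{1}{14 - 8}) = - (-45538 - \frac{1}{6}) = \left(-1\right) \left(- \frac{273229}{6}\right) = \frac{273229}{6}$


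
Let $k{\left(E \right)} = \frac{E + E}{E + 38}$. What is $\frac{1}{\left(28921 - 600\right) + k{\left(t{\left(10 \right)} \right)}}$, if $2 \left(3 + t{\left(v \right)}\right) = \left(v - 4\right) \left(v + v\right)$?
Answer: $\frac{5}{141611} \approx 3.5308 \cdot 10^{-5}$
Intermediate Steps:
$t{\left(v \right)} = -3 + v \left(-4 + v\right)$ ($t{\left(v \right)} = -3 + \frac{\left(v - 4\right) \left(v + v\right)}{2} = -3 + \frac{\left(-4 + v\right) 2 v}{2} = -3 + \frac{2 v \left(-4 + v\right)}{2} = -3 + v \left(-4 + v\right)$)
$k{\left(E \right)} = \frac{2 E}{38 + E}$
$\frac{1}{\left(28921 - 600\right) + k{\left(t{\left(10 \right)} \right)}} = \frac{1}{\left(28921 - 600\right) + \frac{2 \left(-3 + 10^{2} - 40\right)}{38 - \left(43 - 100\right)}} = \frac{1}{28321 + \frac{2 \left(-3 + 100 - 40\right)}{38 - -57}} = \frac{1}{28321 + 2 \cdot 57 \frac{1}{38 + 57}} = \frac{1}{28321 + 2 \cdot 57 \cdot \frac{1}{95}} = \frac{1}{28321 + \frac{6}{5}} = \frac{1}{\frac{141611}{5}} = \frac{5}{141611}$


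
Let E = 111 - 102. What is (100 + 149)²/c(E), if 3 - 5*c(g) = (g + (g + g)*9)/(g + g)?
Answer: -620010/13 ≈ -47693.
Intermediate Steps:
E = 9
c(g) = -13/10 (c(g) = ⅗ - (g + (g + g)*9)/(5*(g + g)) = ⅗ - (g + (2*g)*9)/(5*(2*g)) = ⅗ - (g + 18*g)*1/(2*g)/5 = ⅗ - 19*g*1/(2*g)/5 = ⅗ - ⅕*19/2 = ⅗ - 19/10 = -13/10)
(100 + 149)²/c(E) = (100 + 149)²/(-13/10) = 249²*(-10/13) = 62001*(-10/13) = -620010/13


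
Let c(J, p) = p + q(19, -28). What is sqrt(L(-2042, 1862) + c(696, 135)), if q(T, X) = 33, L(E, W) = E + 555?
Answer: I*sqrt(1319) ≈ 36.318*I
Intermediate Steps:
L(E, W) = 555 + E
c(J, p) = 33 + p (c(J, p) = p + 33 = 33 + p)
sqrt(L(-2042, 1862) + c(696, 135)) = sqrt((555 - 2042) + (33 + 135)) = sqrt(-1487 + 168) = sqrt(-1319) = I*sqrt(1319)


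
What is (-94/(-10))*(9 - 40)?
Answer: -1457/5 ≈ -291.40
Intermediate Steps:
(-94/(-10))*(9 - 40) = -94*(-1/10)*(-31) = (47/5)*(-31) = -1457/5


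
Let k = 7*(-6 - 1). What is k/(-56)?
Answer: 7/8 ≈ 0.87500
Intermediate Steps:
k = -49 (k = 7*(-7) = -49)
k/(-56) = -49/(-56) = -49*(-1/56) = 7/8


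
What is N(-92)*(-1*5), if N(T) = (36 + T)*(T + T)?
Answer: -51520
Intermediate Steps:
N(T) = 2*T*(36 + T) (N(T) = (36 + T)*(2*T) = 2*T*(36 + T))
N(-92)*(-1*5) = (2*(-92)*(36 - 92))*(-1*5) = (2*(-92)*(-56))*(-5) = 10304*(-5) = -51520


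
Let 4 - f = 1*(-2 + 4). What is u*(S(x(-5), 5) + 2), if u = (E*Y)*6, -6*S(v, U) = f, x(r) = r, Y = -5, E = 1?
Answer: -50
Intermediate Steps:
f = 2 (f = 4 - (-2 + 4) = 4 - 2 = 2)
S(v, U) = -1/3 (S(v, U) = -1/6*2 = -1/3)
u = -30 (u = (1*(-5))*6 = -5*6 = -30)
u*(S(x(-5), 5) + 2) = -30*(-1/3 + 2) = -30*5/3 = -50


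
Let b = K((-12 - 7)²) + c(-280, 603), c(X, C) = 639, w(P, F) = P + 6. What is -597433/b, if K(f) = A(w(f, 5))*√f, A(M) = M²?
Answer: -597433/2559730 ≈ -0.23340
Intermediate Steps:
w(P, F) = 6 + P
K(f) = √f*(6 + f)² (K(f) = (6 + f)²*√f = √f*(6 + f)²)
b = 2559730 (b = √((-12 - 7)²)*(6 + (-12 - 7)²)² + 639 = √((-19)²)*(6 + (-19)²)² + 639 = √361*(6 + 361)² + 639 = 19*367² + 639 = 19*134689 + 639 = 2559091 + 639 = 2559730)
-597433/b = -597433/2559730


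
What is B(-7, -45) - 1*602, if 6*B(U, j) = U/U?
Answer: -3611/6 ≈ -601.83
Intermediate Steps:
B(U, j) = 1/6 (B(U, j) = (U/U)/6 = (1/6)*1 = 1/6)
B(-7, -45) - 1*602 = 1/6 - 1*602 = 1/6 - 602 = -3611/6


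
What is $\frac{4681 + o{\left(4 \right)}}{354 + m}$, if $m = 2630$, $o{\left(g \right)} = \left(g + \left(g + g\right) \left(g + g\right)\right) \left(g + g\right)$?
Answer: $\frac{5225}{2984} \approx 1.751$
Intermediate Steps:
$o{\left(g \right)} = 2 g \left(g + 4 g^{2}\right)$ ($o{\left(g \right)} = \left(g + 2 g 2 g\right) 2 g = \left(g + 4 g^{2}\right) 2 g = 2 g \left(g + 4 g^{2}\right)$)
$\frac{4681 + o{\left(4 \right)}}{354 + m} = \frac{4681 + 4^{2} \left(2 + 8 \cdot 4\right)}{354 + 2630} = \frac{4681 + 16 \left(2 + 32\right)}{2984} = \left(4681 + 16 \cdot 34\right) \frac{1}{2984} = \left(4681 + 544\right) \frac{1}{2984} = 5225 \cdot \frac{1}{2984} = \frac{5225}{2984}$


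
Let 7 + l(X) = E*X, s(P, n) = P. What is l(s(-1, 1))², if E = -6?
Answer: 1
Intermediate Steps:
l(X) = -7 - 6*X
l(s(-1, 1))² = (-7 - 6*(-1))² = (-7 + 6)² = (-1)² = 1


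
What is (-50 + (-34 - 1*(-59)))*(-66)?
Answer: 1650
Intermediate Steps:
(-50 + (-34 - 1*(-59)))*(-66) = (-50 + (-34 + 59))*(-66) = (-50 + 25)*(-66) = -25*(-66) = 1650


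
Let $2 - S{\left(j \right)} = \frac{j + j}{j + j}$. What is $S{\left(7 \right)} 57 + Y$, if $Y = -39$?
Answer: $18$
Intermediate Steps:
$S{\left(j \right)} = 1$ ($S{\left(j \right)} = 2 - \frac{j + j}{j + j} = 2 - \frac{2 j}{2 j} = 2 - 2 j \frac{1}{2 j} = 2 - 1 = 1$)
$S{\left(7 \right)} 57 + Y = 1 \cdot 57 - 39 = 57 - 39 = 18$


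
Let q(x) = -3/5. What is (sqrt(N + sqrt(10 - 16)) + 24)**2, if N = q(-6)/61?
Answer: (7320 + sqrt(305)*sqrt(-3 + 305*I*sqrt(6)))**2/93025 ≈ 629.0 + 55.677*I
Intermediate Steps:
q(x) = -3/5 (q(x) = -3*1/5 = -3/5)
N = -3/305 (N = -3/5/61 = -3/5*1/61 = -3/305 ≈ -0.0098361)
(sqrt(N + sqrt(10 - 16)) + 24)**2 = (sqrt(-3/305 + sqrt(10 - 16)) + 24)**2 = (sqrt(-3/305 + sqrt(-6)) + 24)**2 = (sqrt(-3/305 + I*sqrt(6)) + 24)**2 = (24 + sqrt(-3/305 + I*sqrt(6)))**2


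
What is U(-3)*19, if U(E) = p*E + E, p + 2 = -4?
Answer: 285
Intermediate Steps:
p = -6 (p = -2 - 4 = -6)
U(E) = -5*E (U(E) = -6*E + E = -5*E)
U(-3)*19 = -5*(-3)*19 = 15*19 = 285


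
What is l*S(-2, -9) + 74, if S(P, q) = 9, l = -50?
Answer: -376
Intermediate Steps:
l*S(-2, -9) + 74 = -50*9 + 74 = -450 + 74 = -376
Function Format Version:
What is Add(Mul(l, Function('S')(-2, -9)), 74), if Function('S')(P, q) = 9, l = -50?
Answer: -376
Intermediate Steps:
Add(Mul(l, Function('S')(-2, -9)), 74) = Add(Mul(-50, 9), 74) = Add(-450, 74) = -376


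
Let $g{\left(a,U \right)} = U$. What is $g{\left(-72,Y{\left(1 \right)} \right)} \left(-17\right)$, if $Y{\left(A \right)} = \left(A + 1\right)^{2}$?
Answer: $-68$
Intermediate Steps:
$Y{\left(A \right)} = \left(1 + A\right)^{2}$
$g{\left(-72,Y{\left(1 \right)} \right)} \left(-17\right) = \left(1 + 1\right)^{2} \left(-17\right) = 2^{2} \left(-17\right) = 4 \left(-17\right) = -68$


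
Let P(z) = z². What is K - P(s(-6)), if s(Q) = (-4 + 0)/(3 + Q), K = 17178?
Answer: 154586/9 ≈ 17176.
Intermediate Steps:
s(Q) = -4/(3 + Q)
K - P(s(-6)) = 17178 - (-4/(3 - 6))² = 17178 - (-4/(-3))² = 17178 - (-4*(-⅓))² = 17178 - (4/3)² = 17178 - 1*16/9 = 17178 - 16/9 = 154586/9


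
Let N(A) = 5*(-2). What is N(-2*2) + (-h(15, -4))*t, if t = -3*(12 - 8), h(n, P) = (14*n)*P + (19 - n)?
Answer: -10042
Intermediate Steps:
N(A) = -10
h(n, P) = 19 - n + 14*P*n (h(n, P) = 14*P*n + (19 - n) = 19 - n + 14*P*n)
t = -12 (t = -3*4 = -12)
N(-2*2) + (-h(15, -4))*t = -10 - (19 - 1*15 + 14*(-4)*15)*(-12) = -10 - (19 - 15 - 840)*(-12) = -10 - 1*(-836)*(-12) = -10 + 836*(-12) = -10 - 10032 = -10042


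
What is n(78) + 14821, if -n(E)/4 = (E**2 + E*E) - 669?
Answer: -31175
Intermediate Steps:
n(E) = 2676 - 8*E**2 (n(E) = -4*((E**2 + E*E) - 669) = -4*((E**2 + E**2) - 669) = -4*(2*E**2 - 669) = -4*(-669 + 2*E**2) = 2676 - 8*E**2)
n(78) + 14821 = (2676 - 8*78**2) + 14821 = (2676 - 8*6084) + 14821 = (2676 - 48672) + 14821 = -45996 + 14821 = -31175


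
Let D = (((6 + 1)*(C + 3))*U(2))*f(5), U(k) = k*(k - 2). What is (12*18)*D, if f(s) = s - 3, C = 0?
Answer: 0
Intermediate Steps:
U(k) = k*(-2 + k)
f(s) = -3 + s
D = 0 (D = (((6 + 1)*(0 + 3))*(2*(-2 + 2)))*(-3 + 5) = ((7*3)*(2*0))*2 = (21*0)*2 = 0*2 = 0)
(12*18)*D = (12*18)*0 = 216*0 = 0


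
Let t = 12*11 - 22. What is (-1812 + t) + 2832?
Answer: 1130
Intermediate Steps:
t = 110 (t = 132 - 22 = 110)
(-1812 + t) + 2832 = (-1812 + 110) + 2832 = -1702 + 2832 = 1130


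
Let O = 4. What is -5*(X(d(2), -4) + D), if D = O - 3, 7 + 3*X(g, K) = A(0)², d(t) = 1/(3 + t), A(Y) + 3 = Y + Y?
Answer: -25/3 ≈ -8.3333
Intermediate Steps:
A(Y) = -3 + 2*Y (A(Y) = -3 + (Y + Y) = -3 + 2*Y)
X(g, K) = ⅔ (X(g, K) = -7/3 + (-3 + 2*0)²/3 = -7/3 + (-3 + 0)²/3 = -7/3 + (⅓)*(-3)² = -7/3 + (⅓)*9 = -7/3 + 3 = ⅔)
D = 1 (D = 4 - 3 = 1)
-5*(X(d(2), -4) + D) = -5*(⅔ + 1) = -5*5/3 = -25/3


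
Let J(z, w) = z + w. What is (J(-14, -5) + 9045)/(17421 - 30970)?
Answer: -9026/13549 ≈ -0.66617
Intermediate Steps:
J(z, w) = w + z
(J(-14, -5) + 9045)/(17421 - 30970) = ((-5 - 14) + 9045)/(17421 - 30970) = (-19 + 9045)/(-13549) = 9026*(-1/13549) = -9026/13549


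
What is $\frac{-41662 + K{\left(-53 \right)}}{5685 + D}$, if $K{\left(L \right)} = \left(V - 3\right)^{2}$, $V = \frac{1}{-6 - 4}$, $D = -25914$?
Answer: $\frac{1388413}{674300} \approx 2.059$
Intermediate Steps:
$V = - \frac{1}{10}$ ($V = \frac{1}{-10} = - \frac{1}{10} \approx -0.1$)
$K{\left(L \right)} = \frac{961}{100}$ ($K{\left(L \right)} = \left(- \frac{1}{10} - 3\right)^{2} = \left(- \frac{31}{10}\right)^{2} = \frac{961}{100}$)
$\frac{-41662 + K{\left(-53 \right)}}{5685 + D} = \frac{-41662 + \frac{961}{100}}{5685 - 25914} = - \frac{4165239}{100 \left(-20229\right)} = \left(- \frac{4165239}{100}\right) \left(- \frac{1}{20229}\right) = \frac{1388413}{674300}$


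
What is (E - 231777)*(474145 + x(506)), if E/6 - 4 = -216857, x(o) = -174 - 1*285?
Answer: -726110900970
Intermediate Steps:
x(o) = -459 (x(o) = -174 - 285 = -459)
E = -1301118 (E = 24 + 6*(-216857) = 24 - 1301142 = -1301118)
(E - 231777)*(474145 + x(506)) = (-1301118 - 231777)*(474145 - 459) = -1532895*473686 = -726110900970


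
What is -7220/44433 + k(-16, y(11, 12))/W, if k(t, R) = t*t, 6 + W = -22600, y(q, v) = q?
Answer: -87295084/502226199 ≈ -0.17382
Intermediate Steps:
W = -22606 (W = -6 - 22600 = -22606)
k(t, R) = t**2
-7220/44433 + k(-16, y(11, 12))/W = -7220/44433 + (-16)**2/(-22606) = -7220*1/44433 + 256*(-1/22606) = -7220/44433 - 128/11303 = -87295084/502226199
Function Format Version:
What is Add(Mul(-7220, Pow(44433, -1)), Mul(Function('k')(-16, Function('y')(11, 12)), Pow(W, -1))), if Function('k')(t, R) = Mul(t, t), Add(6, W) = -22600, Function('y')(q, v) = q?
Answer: Rational(-87295084, 502226199) ≈ -0.17382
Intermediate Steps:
W = -22606 (W = Add(-6, -22600) = -22606)
Function('k')(t, R) = Pow(t, 2)
Add(Mul(-7220, Pow(44433, -1)), Mul(Function('k')(-16, Function('y')(11, 12)), Pow(W, -1))) = Add(Mul(-7220, Pow(44433, -1)), Mul(Pow(-16, 2), Pow(-22606, -1))) = Add(Mul(-7220, Rational(1, 44433)), Mul(256, Rational(-1, 22606))) = Add(Rational(-7220, 44433), Rational(-128, 11303)) = Rational(-87295084, 502226199)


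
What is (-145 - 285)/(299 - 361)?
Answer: 215/31 ≈ 6.9355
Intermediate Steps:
(-145 - 285)/(299 - 361) = -430/(-62) = -430*(-1/62) = 215/31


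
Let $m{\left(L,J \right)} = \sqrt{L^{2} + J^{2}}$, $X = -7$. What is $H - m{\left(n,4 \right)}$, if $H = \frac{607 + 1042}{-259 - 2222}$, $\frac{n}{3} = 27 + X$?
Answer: $- \frac{1649}{2481} - 4 \sqrt{226} \approx -60.798$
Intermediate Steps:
$n = 60$ ($n = 3 \left(27 - 7\right) = 3 \cdot 20 = 60$)
$m{\left(L,J \right)} = \sqrt{J^{2} + L^{2}}$
$H = - \frac{1649}{2481}$ ($H = \frac{1649}{-2481} = 1649 \left(- \frac{1}{2481}\right) = - \frac{1649}{2481} \approx -0.66465$)
$H - m{\left(n,4 \right)} = - \frac{1649}{2481} - \sqrt{4^{2} + 60^{2}} = - \frac{1649}{2481} - \sqrt{16 + 3600} = - \frac{1649}{2481} - \sqrt{3616} = - \frac{1649}{2481} - 4 \sqrt{226}$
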